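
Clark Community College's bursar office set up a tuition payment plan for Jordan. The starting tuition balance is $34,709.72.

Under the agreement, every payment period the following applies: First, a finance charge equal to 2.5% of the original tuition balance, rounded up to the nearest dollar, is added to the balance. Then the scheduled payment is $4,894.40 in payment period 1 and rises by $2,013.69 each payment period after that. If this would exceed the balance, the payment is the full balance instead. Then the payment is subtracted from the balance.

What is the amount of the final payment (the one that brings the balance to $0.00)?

# | Opening | Interest | Payment | End bal
1 | $34,709.72 | $868.00 | $4,894.40 | $30,683.32
2 | $30,683.32 | $868.00 | $6,908.09 | $24,643.23
3 | $24,643.23 | $868.00 | $8,921.78 | $16,589.45
4 | $16,589.45 | $868.00 | $10,935.47 | $6,521.98
5 | $6,521.98 | $868.00 | $7,389.98 | $0.00

$7,389.98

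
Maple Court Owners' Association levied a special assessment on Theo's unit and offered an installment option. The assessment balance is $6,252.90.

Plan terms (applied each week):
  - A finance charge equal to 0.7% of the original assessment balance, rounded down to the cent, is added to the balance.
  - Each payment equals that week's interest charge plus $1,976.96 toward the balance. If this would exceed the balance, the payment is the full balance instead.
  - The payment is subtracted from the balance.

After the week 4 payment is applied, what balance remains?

$0.00

Week 1: opening $6,252.90; interest $43.77 → $6,296.67; payment $2,020.73; balance $4,275.94
Week 2: opening $4,275.94; interest $43.77 → $4,319.71; payment $2,020.73; balance $2,298.98
Week 3: opening $2,298.98; interest $43.77 → $2,342.75; payment $2,020.73; balance $322.02
Week 4: opening $322.02; interest $43.77 → $365.79; payment $365.79; balance $0.00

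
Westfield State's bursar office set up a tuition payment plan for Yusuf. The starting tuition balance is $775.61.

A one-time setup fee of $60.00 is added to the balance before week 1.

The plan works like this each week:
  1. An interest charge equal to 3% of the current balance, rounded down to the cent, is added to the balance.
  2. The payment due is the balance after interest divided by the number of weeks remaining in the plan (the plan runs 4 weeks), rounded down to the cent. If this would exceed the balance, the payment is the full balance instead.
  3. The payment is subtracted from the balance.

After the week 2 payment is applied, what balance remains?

Week 1: opening $835.61; interest $25.06 → $860.67; payment $215.16; balance $645.51
Week 2: opening $645.51; interest $19.36 → $664.87; payment $221.62; balance $443.25

$443.25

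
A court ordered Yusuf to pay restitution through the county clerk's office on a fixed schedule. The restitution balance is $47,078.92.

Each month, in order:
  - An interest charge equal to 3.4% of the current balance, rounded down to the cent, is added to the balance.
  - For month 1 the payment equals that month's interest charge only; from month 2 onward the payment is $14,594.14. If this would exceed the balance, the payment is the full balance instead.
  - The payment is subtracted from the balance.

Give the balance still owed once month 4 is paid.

Month 1: opening $47,078.92; interest $1,600.68 → $48,679.60; payment $1,600.68; balance $47,078.92
Month 2: opening $47,078.92; interest $1,600.68 → $48,679.60; payment $14,594.14; balance $34,085.46
Month 3: opening $34,085.46; interest $1,158.90 → $35,244.36; payment $14,594.14; balance $20,650.22
Month 4: opening $20,650.22; interest $702.10 → $21,352.32; payment $14,594.14; balance $6,758.18

$6,758.18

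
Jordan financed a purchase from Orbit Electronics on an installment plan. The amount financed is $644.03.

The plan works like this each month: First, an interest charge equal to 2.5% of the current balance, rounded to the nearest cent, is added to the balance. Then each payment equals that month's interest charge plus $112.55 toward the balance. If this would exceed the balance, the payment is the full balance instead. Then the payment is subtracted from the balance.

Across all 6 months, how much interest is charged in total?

Month 1: $644.03 +$16.10 interest = $660.13; pay $128.65 → $531.48
Month 2: $531.48 +$13.29 interest = $544.77; pay $125.84 → $418.93
Month 3: $418.93 +$10.47 interest = $429.40; pay $123.02 → $306.38
Month 4: $306.38 +$7.66 interest = $314.04; pay $120.21 → $193.83
Month 5: $193.83 +$4.85 interest = $198.68; pay $117.40 → $81.28
Month 6: $81.28 +$2.03 interest = $83.31; pay $83.31 → $0.00
Total interest: $16.10 + $13.29 + $10.47 + $7.66 + $4.85 + $2.03 = $54.40

$54.40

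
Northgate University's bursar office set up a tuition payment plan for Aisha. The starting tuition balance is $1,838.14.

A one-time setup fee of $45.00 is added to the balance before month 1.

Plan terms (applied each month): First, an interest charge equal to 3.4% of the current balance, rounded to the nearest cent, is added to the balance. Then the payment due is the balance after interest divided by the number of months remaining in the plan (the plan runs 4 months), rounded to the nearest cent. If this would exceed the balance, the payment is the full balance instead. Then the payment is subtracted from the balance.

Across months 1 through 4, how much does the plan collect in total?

$2,048.75

# | Opening | Interest | Payment | End bal
1 | $1,883.14 | $64.03 | $486.79 | $1,460.38
2 | $1,460.38 | $49.65 | $503.34 | $1,006.69
3 | $1,006.69 | $34.23 | $520.46 | $520.46
4 | $520.46 | $17.70 | $538.16 | $0.00
Total paid: $2,048.75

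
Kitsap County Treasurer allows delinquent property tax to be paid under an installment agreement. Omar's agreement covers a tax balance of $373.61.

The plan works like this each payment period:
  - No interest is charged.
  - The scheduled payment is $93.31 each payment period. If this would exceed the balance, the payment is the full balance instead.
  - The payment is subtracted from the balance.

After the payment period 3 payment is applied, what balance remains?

Payment period 1: $373.61 − $93.31 → $280.30
Payment period 2: $280.30 − $93.31 → $186.99
Payment period 3: $186.99 − $93.31 → $93.68

$93.68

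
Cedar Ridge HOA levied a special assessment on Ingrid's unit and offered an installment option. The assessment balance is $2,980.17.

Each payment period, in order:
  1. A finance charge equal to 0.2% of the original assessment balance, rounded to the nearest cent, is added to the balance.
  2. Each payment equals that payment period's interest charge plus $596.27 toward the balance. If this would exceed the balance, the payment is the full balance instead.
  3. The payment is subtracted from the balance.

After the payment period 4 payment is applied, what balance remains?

$595.09

Payment period 1: opening $2,980.17; interest $5.96 → $2,986.13; payment $602.23; balance $2,383.90
Payment period 2: opening $2,383.90; interest $5.96 → $2,389.86; payment $602.23; balance $1,787.63
Payment period 3: opening $1,787.63; interest $5.96 → $1,793.59; payment $602.23; balance $1,191.36
Payment period 4: opening $1,191.36; interest $5.96 → $1,197.32; payment $602.23; balance $595.09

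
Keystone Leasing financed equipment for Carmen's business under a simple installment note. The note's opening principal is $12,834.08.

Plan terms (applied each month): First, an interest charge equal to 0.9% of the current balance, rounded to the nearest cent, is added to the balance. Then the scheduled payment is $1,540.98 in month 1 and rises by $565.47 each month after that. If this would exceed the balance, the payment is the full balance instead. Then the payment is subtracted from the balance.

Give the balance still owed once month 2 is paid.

$9,404.84

# | Opening | Interest | Payment | End bal
1 | $12,834.08 | $115.51 | $1,540.98 | $11,408.61
2 | $11,408.61 | $102.68 | $2,106.45 | $9,404.84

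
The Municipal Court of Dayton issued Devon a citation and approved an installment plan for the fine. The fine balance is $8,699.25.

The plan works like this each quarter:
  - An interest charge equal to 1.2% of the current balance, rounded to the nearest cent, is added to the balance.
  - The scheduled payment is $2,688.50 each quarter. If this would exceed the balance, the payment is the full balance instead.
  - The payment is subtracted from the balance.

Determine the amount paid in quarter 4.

Quarter 1: opening $8,699.25; interest $104.39 → $8,803.64; payment $2,688.50; balance $6,115.14
Quarter 2: opening $6,115.14; interest $73.38 → $6,188.52; payment $2,688.50; balance $3,500.02
Quarter 3: opening $3,500.02; interest $42.00 → $3,542.02; payment $2,688.50; balance $853.52
Quarter 4: opening $853.52; interest $10.24 → $863.76; payment $863.76; balance $0.00

$863.76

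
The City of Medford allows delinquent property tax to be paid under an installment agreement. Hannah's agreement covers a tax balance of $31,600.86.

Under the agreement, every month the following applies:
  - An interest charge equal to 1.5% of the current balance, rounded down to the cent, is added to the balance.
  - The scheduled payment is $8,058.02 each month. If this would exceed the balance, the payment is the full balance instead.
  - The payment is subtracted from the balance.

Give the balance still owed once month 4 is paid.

$575.40

Month 1: opening $31,600.86; interest $474.01 → $32,074.87; payment $8,058.02; balance $24,016.85
Month 2: opening $24,016.85; interest $360.25 → $24,377.10; payment $8,058.02; balance $16,319.08
Month 3: opening $16,319.08; interest $244.78 → $16,563.86; payment $8,058.02; balance $8,505.84
Month 4: opening $8,505.84; interest $127.58 → $8,633.42; payment $8,058.02; balance $575.40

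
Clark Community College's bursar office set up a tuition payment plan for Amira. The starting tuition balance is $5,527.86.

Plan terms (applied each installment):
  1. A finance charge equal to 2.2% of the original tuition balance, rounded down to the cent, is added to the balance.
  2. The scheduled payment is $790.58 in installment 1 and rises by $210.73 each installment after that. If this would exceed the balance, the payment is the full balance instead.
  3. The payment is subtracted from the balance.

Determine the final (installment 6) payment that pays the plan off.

# | Opening | Interest | Payment | End bal
1 | $5,527.86 | $121.61 | $790.58 | $4,858.89
2 | $4,858.89 | $121.61 | $1,001.31 | $3,979.19
3 | $3,979.19 | $121.61 | $1,212.04 | $2,888.76
4 | $2,888.76 | $121.61 | $1,422.77 | $1,587.60
5 | $1,587.60 | $121.61 | $1,633.50 | $75.71
6 | $75.71 | $121.61 | $197.32 | $0.00

$197.32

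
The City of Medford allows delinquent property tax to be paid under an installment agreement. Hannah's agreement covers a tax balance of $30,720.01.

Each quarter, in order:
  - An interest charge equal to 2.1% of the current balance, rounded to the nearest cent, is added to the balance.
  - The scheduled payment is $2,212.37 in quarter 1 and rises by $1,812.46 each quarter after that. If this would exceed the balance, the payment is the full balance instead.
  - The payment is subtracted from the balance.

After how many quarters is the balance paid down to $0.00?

Quarter 1: $30,720.01 +$645.12 interest = $31,365.13; pay $2,212.37 → $29,152.76
Quarter 2: $29,152.76 +$612.21 interest = $29,764.97; pay $4,024.83 → $25,740.14
Quarter 3: $25,740.14 +$540.54 interest = $26,280.68; pay $5,837.29 → $20,443.39
Quarter 4: $20,443.39 +$429.31 interest = $20,872.70; pay $7,649.75 → $13,222.95
Quarter 5: $13,222.95 +$277.68 interest = $13,500.63; pay $9,462.21 → $4,038.42
Quarter 6: $4,038.42 +$84.81 interest = $4,123.23; pay $4,123.23 → $0.00
Balance reaches $0.00 in quarter 6.

6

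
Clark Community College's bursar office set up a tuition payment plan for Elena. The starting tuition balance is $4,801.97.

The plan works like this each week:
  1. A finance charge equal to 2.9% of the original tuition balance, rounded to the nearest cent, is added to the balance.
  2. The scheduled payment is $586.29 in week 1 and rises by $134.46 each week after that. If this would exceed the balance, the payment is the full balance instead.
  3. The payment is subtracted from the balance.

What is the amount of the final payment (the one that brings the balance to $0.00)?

$242.15

Week 1: $4,801.97 +$139.26 interest = $4,941.23; pay $586.29 → $4,354.94
Week 2: $4,354.94 +$139.26 interest = $4,494.20; pay $720.75 → $3,773.45
Week 3: $3,773.45 +$139.26 interest = $3,912.71; pay $855.21 → $3,057.50
Week 4: $3,057.50 +$139.26 interest = $3,196.76; pay $989.67 → $2,207.09
Week 5: $2,207.09 +$139.26 interest = $2,346.35; pay $1,124.13 → $1,222.22
Week 6: $1,222.22 +$139.26 interest = $1,361.48; pay $1,258.59 → $102.89
Week 7: $102.89 +$139.26 interest = $242.15; pay $242.15 → $0.00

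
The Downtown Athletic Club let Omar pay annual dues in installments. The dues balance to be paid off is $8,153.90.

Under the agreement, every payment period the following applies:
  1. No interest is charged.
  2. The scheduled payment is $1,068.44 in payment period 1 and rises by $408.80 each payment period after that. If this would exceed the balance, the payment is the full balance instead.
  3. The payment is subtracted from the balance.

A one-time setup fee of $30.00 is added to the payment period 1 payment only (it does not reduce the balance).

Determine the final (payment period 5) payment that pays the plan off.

Payment period 1: opening $8,153.90; payment $1,068.44 (+ $30.00 fee); balance $7,085.46
Payment period 2: opening $7,085.46; payment $1,477.24; balance $5,608.22
Payment period 3: opening $5,608.22; payment $1,886.04; balance $3,722.18
Payment period 4: opening $3,722.18; payment $2,294.84; balance $1,427.34
Payment period 5: opening $1,427.34; payment $1,427.34; balance $0.00

$1,427.34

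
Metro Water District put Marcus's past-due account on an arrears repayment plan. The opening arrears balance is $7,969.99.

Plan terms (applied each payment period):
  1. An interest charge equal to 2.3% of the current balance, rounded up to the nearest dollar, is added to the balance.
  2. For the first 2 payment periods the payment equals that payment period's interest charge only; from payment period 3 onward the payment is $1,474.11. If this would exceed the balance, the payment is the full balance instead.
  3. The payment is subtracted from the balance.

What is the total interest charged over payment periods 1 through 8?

$1,012.00

Payment period 1: opening $7,969.99; interest $184.00 → $8,153.99; payment $184.00; balance $7,969.99
Payment period 2: opening $7,969.99; interest $184.00 → $8,153.99; payment $184.00; balance $7,969.99
Payment period 3: opening $7,969.99; interest $184.00 → $8,153.99; payment $1,474.11; balance $6,679.88
Payment period 4: opening $6,679.88; interest $154.00 → $6,833.88; payment $1,474.11; balance $5,359.77
Payment period 5: opening $5,359.77; interest $124.00 → $5,483.77; payment $1,474.11; balance $4,009.66
Payment period 6: opening $4,009.66; interest $93.00 → $4,102.66; payment $1,474.11; balance $2,628.55
Payment period 7: opening $2,628.55; interest $61.00 → $2,689.55; payment $1,474.11; balance $1,215.44
Payment period 8: opening $1,215.44; interest $28.00 → $1,243.44; payment $1,243.44; balance $0.00
Total interest: $184.00 + $184.00 + $184.00 + $154.00 + $124.00 + $93.00 + $61.00 + $28.00 = $1,012.00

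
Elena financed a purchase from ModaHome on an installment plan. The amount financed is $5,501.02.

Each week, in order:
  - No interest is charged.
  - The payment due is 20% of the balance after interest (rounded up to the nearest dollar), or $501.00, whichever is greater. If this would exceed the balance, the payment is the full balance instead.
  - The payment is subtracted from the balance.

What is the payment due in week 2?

$881.00

# | Opening | Payment | End bal
1 | $5,501.02 | $1,101.00 | $4,400.02
2 | $4,400.02 | $881.00 | $3,519.02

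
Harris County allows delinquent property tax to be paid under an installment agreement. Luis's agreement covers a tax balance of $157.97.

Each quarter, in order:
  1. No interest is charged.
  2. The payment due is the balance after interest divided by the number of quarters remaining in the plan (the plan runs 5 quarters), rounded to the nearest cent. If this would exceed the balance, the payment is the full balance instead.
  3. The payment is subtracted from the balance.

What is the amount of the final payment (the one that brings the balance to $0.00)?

Quarter 1: $157.97 − $31.59 → $126.38
Quarter 2: $126.38 − $31.60 → $94.78
Quarter 3: $94.78 − $31.59 → $63.19
Quarter 4: $63.19 − $31.60 → $31.59
Quarter 5: $31.59 − $31.59 → $0.00

$31.59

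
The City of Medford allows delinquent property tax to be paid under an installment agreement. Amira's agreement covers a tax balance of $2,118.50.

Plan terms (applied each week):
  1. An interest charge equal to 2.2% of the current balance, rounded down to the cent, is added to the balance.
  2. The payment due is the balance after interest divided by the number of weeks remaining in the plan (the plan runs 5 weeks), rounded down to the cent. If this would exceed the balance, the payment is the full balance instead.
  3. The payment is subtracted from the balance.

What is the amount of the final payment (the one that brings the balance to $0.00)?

$472.39

Week 1: $2,118.50 +$46.60 interest = $2,165.10; pay $433.02 → $1,732.08
Week 2: $1,732.08 +$38.10 interest = $1,770.18; pay $442.54 → $1,327.64
Week 3: $1,327.64 +$29.20 interest = $1,356.84; pay $452.28 → $904.56
Week 4: $904.56 +$19.90 interest = $924.46; pay $462.23 → $462.23
Week 5: $462.23 +$10.16 interest = $472.39; pay $472.39 → $0.00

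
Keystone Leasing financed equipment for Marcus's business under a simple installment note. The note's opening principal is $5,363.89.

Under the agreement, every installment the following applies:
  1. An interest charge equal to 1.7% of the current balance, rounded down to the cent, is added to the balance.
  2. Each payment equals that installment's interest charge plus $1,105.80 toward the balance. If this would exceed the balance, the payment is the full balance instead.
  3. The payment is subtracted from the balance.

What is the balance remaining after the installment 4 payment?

$940.69

Installment 1: opening $5,363.89; interest $91.18 → $5,455.07; payment $1,196.98; balance $4,258.09
Installment 2: opening $4,258.09; interest $72.38 → $4,330.47; payment $1,178.18; balance $3,152.29
Installment 3: opening $3,152.29; interest $53.58 → $3,205.87; payment $1,159.38; balance $2,046.49
Installment 4: opening $2,046.49; interest $34.79 → $2,081.28; payment $1,140.59; balance $940.69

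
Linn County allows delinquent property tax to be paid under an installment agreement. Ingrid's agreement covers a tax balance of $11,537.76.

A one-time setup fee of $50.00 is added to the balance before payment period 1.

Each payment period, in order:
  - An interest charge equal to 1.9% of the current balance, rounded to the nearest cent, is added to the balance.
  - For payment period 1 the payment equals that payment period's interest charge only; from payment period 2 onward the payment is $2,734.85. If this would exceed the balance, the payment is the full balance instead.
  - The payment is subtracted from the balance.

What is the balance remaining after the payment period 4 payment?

$3,899.47

# | Opening | Interest | Payment | End bal
1 | $11,587.76 | $220.17 | $220.17 | $11,587.76
2 | $11,587.76 | $220.17 | $2,734.85 | $9,073.08
3 | $9,073.08 | $172.39 | $2,734.85 | $6,510.62
4 | $6,510.62 | $123.70 | $2,734.85 | $3,899.47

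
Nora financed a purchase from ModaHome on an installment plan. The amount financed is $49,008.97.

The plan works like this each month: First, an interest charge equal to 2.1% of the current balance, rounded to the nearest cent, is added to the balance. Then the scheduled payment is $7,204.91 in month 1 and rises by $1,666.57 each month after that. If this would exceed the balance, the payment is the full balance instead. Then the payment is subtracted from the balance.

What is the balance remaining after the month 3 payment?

Month 1: opening $49,008.97; interest $1,029.19 → $50,038.16; payment $7,204.91; balance $42,833.25
Month 2: opening $42,833.25; interest $899.50 → $43,732.75; payment $8,871.48; balance $34,861.27
Month 3: opening $34,861.27; interest $732.09 → $35,593.36; payment $10,538.05; balance $25,055.31

$25,055.31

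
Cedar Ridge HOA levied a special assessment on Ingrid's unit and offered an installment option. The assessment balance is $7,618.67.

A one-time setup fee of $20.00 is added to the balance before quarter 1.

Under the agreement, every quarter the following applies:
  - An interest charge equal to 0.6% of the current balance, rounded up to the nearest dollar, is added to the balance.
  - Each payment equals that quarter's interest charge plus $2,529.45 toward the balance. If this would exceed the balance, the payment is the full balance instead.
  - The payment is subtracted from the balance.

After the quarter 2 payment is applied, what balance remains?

$2,579.77

# | Opening | Interest | Payment | End bal
1 | $7,638.67 | $46.00 | $2,575.45 | $5,109.22
2 | $5,109.22 | $31.00 | $2,560.45 | $2,579.77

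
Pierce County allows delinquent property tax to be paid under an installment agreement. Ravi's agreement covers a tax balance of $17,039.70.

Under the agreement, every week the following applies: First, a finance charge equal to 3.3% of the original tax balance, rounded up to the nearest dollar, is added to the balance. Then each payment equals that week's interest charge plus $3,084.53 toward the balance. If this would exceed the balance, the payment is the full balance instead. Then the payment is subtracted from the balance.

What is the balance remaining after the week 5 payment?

Week 1: opening $17,039.70; interest $563.00 → $17,602.70; payment $3,647.53; balance $13,955.17
Week 2: opening $13,955.17; interest $563.00 → $14,518.17; payment $3,647.53; balance $10,870.64
Week 3: opening $10,870.64; interest $563.00 → $11,433.64; payment $3,647.53; balance $7,786.11
Week 4: opening $7,786.11; interest $563.00 → $8,349.11; payment $3,647.53; balance $4,701.58
Week 5: opening $4,701.58; interest $563.00 → $5,264.58; payment $3,647.53; balance $1,617.05

$1,617.05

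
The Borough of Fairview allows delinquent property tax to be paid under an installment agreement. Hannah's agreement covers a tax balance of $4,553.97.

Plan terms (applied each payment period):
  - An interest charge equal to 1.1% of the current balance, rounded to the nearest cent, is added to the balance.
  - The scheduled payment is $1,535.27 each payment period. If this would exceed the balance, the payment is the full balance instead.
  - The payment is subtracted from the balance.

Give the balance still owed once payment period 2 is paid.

$1,567.28

# | Opening | Interest | Payment | End bal
1 | $4,553.97 | $50.09 | $1,535.27 | $3,068.79
2 | $3,068.79 | $33.76 | $1,535.27 | $1,567.28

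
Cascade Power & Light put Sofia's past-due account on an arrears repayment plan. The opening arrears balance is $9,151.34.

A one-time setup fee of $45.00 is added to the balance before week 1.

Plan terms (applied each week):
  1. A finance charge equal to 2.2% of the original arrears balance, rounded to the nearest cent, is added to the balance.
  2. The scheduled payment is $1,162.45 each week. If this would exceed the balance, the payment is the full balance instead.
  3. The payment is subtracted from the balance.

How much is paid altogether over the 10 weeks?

$11,209.64

Week 1: opening $9,196.34; interest $201.33 → $9,397.67; payment $1,162.45; balance $8,235.22
Week 2: opening $8,235.22; interest $201.33 → $8,436.55; payment $1,162.45; balance $7,274.10
Week 3: opening $7,274.10; interest $201.33 → $7,475.43; payment $1,162.45; balance $6,312.98
Week 4: opening $6,312.98; interest $201.33 → $6,514.31; payment $1,162.45; balance $5,351.86
Week 5: opening $5,351.86; interest $201.33 → $5,553.19; payment $1,162.45; balance $4,390.74
Week 6: opening $4,390.74; interest $201.33 → $4,592.07; payment $1,162.45; balance $3,429.62
Week 7: opening $3,429.62; interest $201.33 → $3,630.95; payment $1,162.45; balance $2,468.50
Week 8: opening $2,468.50; interest $201.33 → $2,669.83; payment $1,162.45; balance $1,507.38
Week 9: opening $1,507.38; interest $201.33 → $1,708.71; payment $1,162.45; balance $546.26
Week 10: opening $546.26; interest $201.33 → $747.59; payment $747.59; balance $0.00
Total paid: $11,209.64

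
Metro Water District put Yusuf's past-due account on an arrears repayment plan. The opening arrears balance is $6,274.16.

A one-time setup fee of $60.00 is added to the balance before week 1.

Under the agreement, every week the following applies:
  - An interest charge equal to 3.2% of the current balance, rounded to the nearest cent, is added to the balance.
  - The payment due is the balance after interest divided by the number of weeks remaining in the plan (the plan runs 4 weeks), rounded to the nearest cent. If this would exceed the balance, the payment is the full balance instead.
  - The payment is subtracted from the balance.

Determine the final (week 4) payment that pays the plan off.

# | Opening | Interest | Payment | End bal
1 | $6,334.16 | $202.69 | $1,634.21 | $4,902.64
2 | $4,902.64 | $156.88 | $1,686.51 | $3,373.01
3 | $3,373.01 | $107.94 | $1,740.48 | $1,740.47
4 | $1,740.47 | $55.70 | $1,796.17 | $0.00

$1,796.17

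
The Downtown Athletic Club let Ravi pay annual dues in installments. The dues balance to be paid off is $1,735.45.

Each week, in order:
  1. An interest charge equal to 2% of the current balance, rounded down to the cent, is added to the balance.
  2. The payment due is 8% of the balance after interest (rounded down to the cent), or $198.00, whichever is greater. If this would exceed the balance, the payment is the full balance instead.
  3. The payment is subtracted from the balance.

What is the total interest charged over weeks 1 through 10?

Week 1: $1,735.45 +$34.70 interest = $1,770.15; pay $198.00 → $1,572.15
Week 2: $1,572.15 +$31.44 interest = $1,603.59; pay $198.00 → $1,405.59
Week 3: $1,405.59 +$28.11 interest = $1,433.70; pay $198.00 → $1,235.70
Week 4: $1,235.70 +$24.71 interest = $1,260.41; pay $198.00 → $1,062.41
Week 5: $1,062.41 +$21.24 interest = $1,083.65; pay $198.00 → $885.65
Week 6: $885.65 +$17.71 interest = $903.36; pay $198.00 → $705.36
Week 7: $705.36 +$14.10 interest = $719.46; pay $198.00 → $521.46
Week 8: $521.46 +$10.42 interest = $531.88; pay $198.00 → $333.88
Week 9: $333.88 +$6.67 interest = $340.55; pay $198.00 → $142.55
Week 10: $142.55 +$2.85 interest = $145.40; pay $145.40 → $0.00
Total interest: $34.70 + $31.44 + $28.11 + $24.71 + $21.24 + $17.71 + $14.10 + $10.42 + $6.67 + $2.85 = $191.95

$191.95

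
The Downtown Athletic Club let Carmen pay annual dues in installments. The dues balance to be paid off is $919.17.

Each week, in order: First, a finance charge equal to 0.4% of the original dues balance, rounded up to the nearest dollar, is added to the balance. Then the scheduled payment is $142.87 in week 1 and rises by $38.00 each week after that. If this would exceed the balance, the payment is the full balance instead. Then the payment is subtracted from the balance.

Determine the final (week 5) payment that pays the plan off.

$139.69

Week 1: opening $919.17; interest $4.00 → $923.17; payment $142.87; balance $780.30
Week 2: opening $780.30; interest $4.00 → $784.30; payment $180.87; balance $603.43
Week 3: opening $603.43; interest $4.00 → $607.43; payment $218.87; balance $388.56
Week 4: opening $388.56; interest $4.00 → $392.56; payment $256.87; balance $135.69
Week 5: opening $135.69; interest $4.00 → $139.69; payment $139.69; balance $0.00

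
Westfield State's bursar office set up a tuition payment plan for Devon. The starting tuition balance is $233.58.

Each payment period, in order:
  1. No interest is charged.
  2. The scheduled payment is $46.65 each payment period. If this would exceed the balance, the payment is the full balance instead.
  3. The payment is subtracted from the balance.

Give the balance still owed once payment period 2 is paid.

$140.28

Payment period 1: $233.58 − $46.65 → $186.93
Payment period 2: $186.93 − $46.65 → $140.28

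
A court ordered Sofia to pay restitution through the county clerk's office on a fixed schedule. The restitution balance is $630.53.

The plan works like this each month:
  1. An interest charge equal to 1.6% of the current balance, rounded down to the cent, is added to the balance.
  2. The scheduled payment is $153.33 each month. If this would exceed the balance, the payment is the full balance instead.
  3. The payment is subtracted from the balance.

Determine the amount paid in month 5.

Month 1: opening $630.53; interest $10.08 → $640.61; payment $153.33; balance $487.28
Month 2: opening $487.28; interest $7.79 → $495.07; payment $153.33; balance $341.74
Month 3: opening $341.74; interest $5.46 → $347.20; payment $153.33; balance $193.87
Month 4: opening $193.87; interest $3.10 → $196.97; payment $153.33; balance $43.64
Month 5: opening $43.64; interest $0.69 → $44.33; payment $44.33; balance $0.00

$44.33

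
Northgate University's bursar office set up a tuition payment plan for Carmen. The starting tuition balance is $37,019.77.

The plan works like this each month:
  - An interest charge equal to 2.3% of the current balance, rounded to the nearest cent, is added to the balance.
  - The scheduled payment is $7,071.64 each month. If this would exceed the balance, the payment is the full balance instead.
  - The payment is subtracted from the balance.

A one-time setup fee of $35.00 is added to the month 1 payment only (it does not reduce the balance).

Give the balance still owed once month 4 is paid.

$11,267.40

# | Opening | Interest | Payment | Fee | End bal
1 | $37,019.77 | $851.45 | $7,071.64 | $35.00 | $30,799.58
2 | $30,799.58 | $708.39 | $7,071.64 | — | $24,436.33
3 | $24,436.33 | $562.04 | $7,071.64 | — | $17,926.73
4 | $17,926.73 | $412.31 | $7,071.64 | — | $11,267.40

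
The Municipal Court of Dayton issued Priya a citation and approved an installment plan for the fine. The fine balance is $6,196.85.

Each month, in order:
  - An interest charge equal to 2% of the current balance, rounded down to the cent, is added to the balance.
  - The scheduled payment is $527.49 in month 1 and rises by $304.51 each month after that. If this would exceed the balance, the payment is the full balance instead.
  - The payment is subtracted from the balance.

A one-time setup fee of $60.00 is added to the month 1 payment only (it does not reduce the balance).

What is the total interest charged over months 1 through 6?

Month 1: opening $6,196.85; interest $123.93 → $6,320.78; payment $527.49 (+ $60.00 fee); balance $5,793.29
Month 2: opening $5,793.29; interest $115.86 → $5,909.15; payment $832.00; balance $5,077.15
Month 3: opening $5,077.15; interest $101.54 → $5,178.69; payment $1,136.51; balance $4,042.18
Month 4: opening $4,042.18; interest $80.84 → $4,123.02; payment $1,441.02; balance $2,682.00
Month 5: opening $2,682.00; interest $53.64 → $2,735.64; payment $1,745.53; balance $990.11
Month 6: opening $990.11; interest $19.80 → $1,009.91; payment $1,009.91; balance $0.00
Total interest: $123.93 + $115.86 + $101.54 + $80.84 + $53.64 + $19.80 = $495.61

$495.61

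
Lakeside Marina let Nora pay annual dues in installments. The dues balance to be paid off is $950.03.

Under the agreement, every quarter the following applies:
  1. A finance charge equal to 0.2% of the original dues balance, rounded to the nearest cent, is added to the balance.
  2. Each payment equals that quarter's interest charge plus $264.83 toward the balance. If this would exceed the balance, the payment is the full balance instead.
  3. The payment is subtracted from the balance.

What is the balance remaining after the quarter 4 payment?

$0.00

Quarter 1: $950.03 +$1.90 interest = $951.93; pay $266.73 → $685.20
Quarter 2: $685.20 +$1.90 interest = $687.10; pay $266.73 → $420.37
Quarter 3: $420.37 +$1.90 interest = $422.27; pay $266.73 → $155.54
Quarter 4: $155.54 +$1.90 interest = $157.44; pay $157.44 → $0.00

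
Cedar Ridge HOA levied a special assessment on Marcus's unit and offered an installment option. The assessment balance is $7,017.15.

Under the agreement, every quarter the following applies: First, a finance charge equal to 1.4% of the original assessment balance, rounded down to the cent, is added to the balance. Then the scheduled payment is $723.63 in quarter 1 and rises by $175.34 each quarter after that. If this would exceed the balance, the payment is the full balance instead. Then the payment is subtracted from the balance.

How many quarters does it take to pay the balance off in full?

7

Quarter 1: opening $7,017.15; interest $98.24 → $7,115.39; payment $723.63; balance $6,391.76
Quarter 2: opening $6,391.76; interest $98.24 → $6,490.00; payment $898.97; balance $5,591.03
Quarter 3: opening $5,591.03; interest $98.24 → $5,689.27; payment $1,074.31; balance $4,614.96
Quarter 4: opening $4,614.96; interest $98.24 → $4,713.20; payment $1,249.65; balance $3,463.55
Quarter 5: opening $3,463.55; interest $98.24 → $3,561.79; payment $1,424.99; balance $2,136.80
Quarter 6: opening $2,136.80; interest $98.24 → $2,235.04; payment $1,600.33; balance $634.71
Quarter 7: opening $634.71; interest $98.24 → $732.95; payment $732.95; balance $0.00
Balance reaches $0.00 in quarter 7.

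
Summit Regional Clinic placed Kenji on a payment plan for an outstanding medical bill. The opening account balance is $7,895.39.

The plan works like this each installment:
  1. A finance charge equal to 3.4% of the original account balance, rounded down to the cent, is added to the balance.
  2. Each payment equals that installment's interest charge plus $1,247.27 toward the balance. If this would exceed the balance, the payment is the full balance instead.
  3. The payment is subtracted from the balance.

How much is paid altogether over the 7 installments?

Installment 1: $7,895.39 +$268.44 interest = $8,163.83; pay $1,515.71 → $6,648.12
Installment 2: $6,648.12 +$268.44 interest = $6,916.56; pay $1,515.71 → $5,400.85
Installment 3: $5,400.85 +$268.44 interest = $5,669.29; pay $1,515.71 → $4,153.58
Installment 4: $4,153.58 +$268.44 interest = $4,422.02; pay $1,515.71 → $2,906.31
Installment 5: $2,906.31 +$268.44 interest = $3,174.75; pay $1,515.71 → $1,659.04
Installment 6: $1,659.04 +$268.44 interest = $1,927.48; pay $1,515.71 → $411.77
Installment 7: $411.77 +$268.44 interest = $680.21; pay $680.21 → $0.00
Total paid: $9,774.47

$9,774.47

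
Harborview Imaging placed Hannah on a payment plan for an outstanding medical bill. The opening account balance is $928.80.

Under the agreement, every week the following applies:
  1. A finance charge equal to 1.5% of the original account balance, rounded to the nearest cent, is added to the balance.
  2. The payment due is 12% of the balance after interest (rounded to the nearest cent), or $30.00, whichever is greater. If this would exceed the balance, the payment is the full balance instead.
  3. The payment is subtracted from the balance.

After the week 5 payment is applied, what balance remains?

# | Opening | Interest | Payment | End bal
1 | $928.80 | $13.93 | $113.13 | $829.60
2 | $829.60 | $13.93 | $101.22 | $742.31
3 | $742.31 | $13.93 | $90.75 | $665.49
4 | $665.49 | $13.93 | $81.53 | $597.89
5 | $597.89 | $13.93 | $73.42 | $538.40

$538.40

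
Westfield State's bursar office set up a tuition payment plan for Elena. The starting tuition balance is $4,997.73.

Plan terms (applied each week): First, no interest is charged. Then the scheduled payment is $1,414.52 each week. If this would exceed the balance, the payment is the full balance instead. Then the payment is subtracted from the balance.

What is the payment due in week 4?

Week 1: $4,997.73 − $1,414.52 → $3,583.21
Week 2: $3,583.21 − $1,414.52 → $2,168.69
Week 3: $2,168.69 − $1,414.52 → $754.17
Week 4: $754.17 − $754.17 → $0.00

$754.17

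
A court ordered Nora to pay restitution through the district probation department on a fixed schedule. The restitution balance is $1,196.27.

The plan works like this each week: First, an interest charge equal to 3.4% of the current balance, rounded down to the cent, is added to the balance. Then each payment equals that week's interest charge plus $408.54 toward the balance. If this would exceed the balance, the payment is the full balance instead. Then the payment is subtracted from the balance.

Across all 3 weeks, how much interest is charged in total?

Week 1: opening $1,196.27; interest $40.67 → $1,236.94; payment $449.21; balance $787.73
Week 2: opening $787.73; interest $26.78 → $814.51; payment $435.32; balance $379.19
Week 3: opening $379.19; interest $12.89 → $392.08; payment $392.08; balance $0.00
Total interest: $40.67 + $26.78 + $12.89 = $80.34

$80.34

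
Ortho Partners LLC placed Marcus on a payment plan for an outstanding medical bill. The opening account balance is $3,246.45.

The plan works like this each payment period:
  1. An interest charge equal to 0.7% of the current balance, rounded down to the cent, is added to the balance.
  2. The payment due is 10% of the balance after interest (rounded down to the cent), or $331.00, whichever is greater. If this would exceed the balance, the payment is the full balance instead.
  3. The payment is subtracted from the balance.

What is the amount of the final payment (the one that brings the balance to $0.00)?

Payment period 1: opening $3,246.45; interest $22.72 → $3,269.17; payment $331.00; balance $2,938.17
Payment period 2: opening $2,938.17; interest $20.56 → $2,958.73; payment $331.00; balance $2,627.73
Payment period 3: opening $2,627.73; interest $18.39 → $2,646.12; payment $331.00; balance $2,315.12
Payment period 4: opening $2,315.12; interest $16.20 → $2,331.32; payment $331.00; balance $2,000.32
Payment period 5: opening $2,000.32; interest $14.00 → $2,014.32; payment $331.00; balance $1,683.32
Payment period 6: opening $1,683.32; interest $11.78 → $1,695.10; payment $331.00; balance $1,364.10
Payment period 7: opening $1,364.10; interest $9.54 → $1,373.64; payment $331.00; balance $1,042.64
Payment period 8: opening $1,042.64; interest $7.29 → $1,049.93; payment $331.00; balance $718.93
Payment period 9: opening $718.93; interest $5.03 → $723.96; payment $331.00; balance $392.96
Payment period 10: opening $392.96; interest $2.75 → $395.71; payment $331.00; balance $64.71
Payment period 11: opening $64.71; interest $0.45 → $65.16; payment $65.16; balance $0.00

$65.16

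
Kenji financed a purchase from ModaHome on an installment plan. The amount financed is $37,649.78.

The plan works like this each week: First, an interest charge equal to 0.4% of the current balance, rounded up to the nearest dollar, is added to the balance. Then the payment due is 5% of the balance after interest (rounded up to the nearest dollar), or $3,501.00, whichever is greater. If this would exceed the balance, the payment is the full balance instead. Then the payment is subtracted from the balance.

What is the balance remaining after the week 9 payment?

$7,013.78

Week 1: opening $37,649.78; interest $151.00 → $37,800.78; payment $3,501.00; balance $34,299.78
Week 2: opening $34,299.78; interest $138.00 → $34,437.78; payment $3,501.00; balance $30,936.78
Week 3: opening $30,936.78; interest $124.00 → $31,060.78; payment $3,501.00; balance $27,559.78
Week 4: opening $27,559.78; interest $111.00 → $27,670.78; payment $3,501.00; balance $24,169.78
Week 5: opening $24,169.78; interest $97.00 → $24,266.78; payment $3,501.00; balance $20,765.78
Week 6: opening $20,765.78; interest $84.00 → $20,849.78; payment $3,501.00; balance $17,348.78
Week 7: opening $17,348.78; interest $70.00 → $17,418.78; payment $3,501.00; balance $13,917.78
Week 8: opening $13,917.78; interest $56.00 → $13,973.78; payment $3,501.00; balance $10,472.78
Week 9: opening $10,472.78; interest $42.00 → $10,514.78; payment $3,501.00; balance $7,013.78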